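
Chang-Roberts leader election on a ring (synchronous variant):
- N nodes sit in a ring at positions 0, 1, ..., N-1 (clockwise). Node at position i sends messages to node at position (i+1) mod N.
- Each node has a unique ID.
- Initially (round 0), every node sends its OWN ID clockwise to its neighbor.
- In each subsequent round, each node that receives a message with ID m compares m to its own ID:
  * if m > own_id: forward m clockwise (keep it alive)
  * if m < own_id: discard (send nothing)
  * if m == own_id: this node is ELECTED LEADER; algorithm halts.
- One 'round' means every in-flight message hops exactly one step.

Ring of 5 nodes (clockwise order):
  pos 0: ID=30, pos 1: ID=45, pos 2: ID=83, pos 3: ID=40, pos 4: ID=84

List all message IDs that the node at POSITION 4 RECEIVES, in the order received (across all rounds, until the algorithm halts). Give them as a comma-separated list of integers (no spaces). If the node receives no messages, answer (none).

Answer: 40,83,84

Derivation:
Round 1: pos1(id45) recv 30: drop; pos2(id83) recv 45: drop; pos3(id40) recv 83: fwd; pos4(id84) recv 40: drop; pos0(id30) recv 84: fwd
Round 2: pos4(id84) recv 83: drop; pos1(id45) recv 84: fwd
Round 3: pos2(id83) recv 84: fwd
Round 4: pos3(id40) recv 84: fwd
Round 5: pos4(id84) recv 84: ELECTED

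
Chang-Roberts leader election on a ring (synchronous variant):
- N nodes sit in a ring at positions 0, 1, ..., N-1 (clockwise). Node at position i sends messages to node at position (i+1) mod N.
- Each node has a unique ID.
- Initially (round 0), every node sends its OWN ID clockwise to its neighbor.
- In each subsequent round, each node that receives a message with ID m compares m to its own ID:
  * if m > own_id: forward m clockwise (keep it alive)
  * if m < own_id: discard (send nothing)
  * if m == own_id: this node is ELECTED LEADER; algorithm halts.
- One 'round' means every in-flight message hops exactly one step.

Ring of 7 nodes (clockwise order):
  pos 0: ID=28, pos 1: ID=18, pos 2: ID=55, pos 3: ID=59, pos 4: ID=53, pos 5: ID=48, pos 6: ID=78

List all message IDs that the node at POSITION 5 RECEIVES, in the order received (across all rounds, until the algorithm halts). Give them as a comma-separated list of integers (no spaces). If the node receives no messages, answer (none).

Round 1: pos1(id18) recv 28: fwd; pos2(id55) recv 18: drop; pos3(id59) recv 55: drop; pos4(id53) recv 59: fwd; pos5(id48) recv 53: fwd; pos6(id78) recv 48: drop; pos0(id28) recv 78: fwd
Round 2: pos2(id55) recv 28: drop; pos5(id48) recv 59: fwd; pos6(id78) recv 53: drop; pos1(id18) recv 78: fwd
Round 3: pos6(id78) recv 59: drop; pos2(id55) recv 78: fwd
Round 4: pos3(id59) recv 78: fwd
Round 5: pos4(id53) recv 78: fwd
Round 6: pos5(id48) recv 78: fwd
Round 7: pos6(id78) recv 78: ELECTED

Answer: 53,59,78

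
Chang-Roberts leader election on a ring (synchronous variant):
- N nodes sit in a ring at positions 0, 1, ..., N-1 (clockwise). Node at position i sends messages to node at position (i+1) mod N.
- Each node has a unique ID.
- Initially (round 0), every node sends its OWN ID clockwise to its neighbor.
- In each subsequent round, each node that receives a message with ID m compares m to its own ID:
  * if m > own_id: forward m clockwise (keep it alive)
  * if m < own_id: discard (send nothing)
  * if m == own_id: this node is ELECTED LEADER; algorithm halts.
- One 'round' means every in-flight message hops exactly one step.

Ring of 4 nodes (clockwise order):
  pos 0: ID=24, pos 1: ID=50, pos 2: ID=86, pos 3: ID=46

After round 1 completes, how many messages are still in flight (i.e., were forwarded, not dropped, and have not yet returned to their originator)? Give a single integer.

Answer: 2

Derivation:
Round 1: pos1(id50) recv 24: drop; pos2(id86) recv 50: drop; pos3(id46) recv 86: fwd; pos0(id24) recv 46: fwd
After round 1: 2 messages still in flight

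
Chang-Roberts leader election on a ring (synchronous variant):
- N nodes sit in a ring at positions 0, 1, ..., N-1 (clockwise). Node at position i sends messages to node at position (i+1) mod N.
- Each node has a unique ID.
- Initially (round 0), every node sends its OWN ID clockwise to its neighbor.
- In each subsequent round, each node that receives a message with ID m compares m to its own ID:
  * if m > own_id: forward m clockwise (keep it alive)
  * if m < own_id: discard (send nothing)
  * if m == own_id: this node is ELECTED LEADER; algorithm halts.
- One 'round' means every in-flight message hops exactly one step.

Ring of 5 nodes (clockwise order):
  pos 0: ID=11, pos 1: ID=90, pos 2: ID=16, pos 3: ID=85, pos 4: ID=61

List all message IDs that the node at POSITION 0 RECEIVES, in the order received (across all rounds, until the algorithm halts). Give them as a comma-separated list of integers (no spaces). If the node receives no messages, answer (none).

Round 1: pos1(id90) recv 11: drop; pos2(id16) recv 90: fwd; pos3(id85) recv 16: drop; pos4(id61) recv 85: fwd; pos0(id11) recv 61: fwd
Round 2: pos3(id85) recv 90: fwd; pos0(id11) recv 85: fwd; pos1(id90) recv 61: drop
Round 3: pos4(id61) recv 90: fwd; pos1(id90) recv 85: drop
Round 4: pos0(id11) recv 90: fwd
Round 5: pos1(id90) recv 90: ELECTED

Answer: 61,85,90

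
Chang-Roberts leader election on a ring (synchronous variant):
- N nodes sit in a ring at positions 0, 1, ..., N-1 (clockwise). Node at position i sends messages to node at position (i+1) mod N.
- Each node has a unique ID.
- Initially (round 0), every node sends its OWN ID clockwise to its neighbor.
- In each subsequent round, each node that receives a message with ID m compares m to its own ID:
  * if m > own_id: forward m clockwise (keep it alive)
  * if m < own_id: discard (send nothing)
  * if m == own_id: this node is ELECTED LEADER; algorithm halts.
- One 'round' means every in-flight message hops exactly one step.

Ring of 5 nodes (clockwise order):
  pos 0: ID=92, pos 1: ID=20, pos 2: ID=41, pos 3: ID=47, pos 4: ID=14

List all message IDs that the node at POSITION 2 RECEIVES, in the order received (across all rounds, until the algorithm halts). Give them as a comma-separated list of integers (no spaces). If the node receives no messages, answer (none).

Answer: 20,92

Derivation:
Round 1: pos1(id20) recv 92: fwd; pos2(id41) recv 20: drop; pos3(id47) recv 41: drop; pos4(id14) recv 47: fwd; pos0(id92) recv 14: drop
Round 2: pos2(id41) recv 92: fwd; pos0(id92) recv 47: drop
Round 3: pos3(id47) recv 92: fwd
Round 4: pos4(id14) recv 92: fwd
Round 5: pos0(id92) recv 92: ELECTED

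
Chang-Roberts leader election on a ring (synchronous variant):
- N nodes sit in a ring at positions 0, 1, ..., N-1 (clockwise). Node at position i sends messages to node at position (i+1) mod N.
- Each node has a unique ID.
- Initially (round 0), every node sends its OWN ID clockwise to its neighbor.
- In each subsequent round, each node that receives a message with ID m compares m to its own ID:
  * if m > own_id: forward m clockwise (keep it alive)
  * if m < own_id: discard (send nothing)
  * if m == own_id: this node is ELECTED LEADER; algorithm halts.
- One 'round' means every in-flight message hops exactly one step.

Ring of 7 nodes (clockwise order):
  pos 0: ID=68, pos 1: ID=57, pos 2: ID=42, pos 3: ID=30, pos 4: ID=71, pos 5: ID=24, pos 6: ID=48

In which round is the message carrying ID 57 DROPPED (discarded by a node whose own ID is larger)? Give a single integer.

Round 1: pos1(id57) recv 68: fwd; pos2(id42) recv 57: fwd; pos3(id30) recv 42: fwd; pos4(id71) recv 30: drop; pos5(id24) recv 71: fwd; pos6(id48) recv 24: drop; pos0(id68) recv 48: drop
Round 2: pos2(id42) recv 68: fwd; pos3(id30) recv 57: fwd; pos4(id71) recv 42: drop; pos6(id48) recv 71: fwd
Round 3: pos3(id30) recv 68: fwd; pos4(id71) recv 57: drop; pos0(id68) recv 71: fwd
Round 4: pos4(id71) recv 68: drop; pos1(id57) recv 71: fwd
Round 5: pos2(id42) recv 71: fwd
Round 6: pos3(id30) recv 71: fwd
Round 7: pos4(id71) recv 71: ELECTED
Message ID 57 originates at pos 1; dropped at pos 4 in round 3

Answer: 3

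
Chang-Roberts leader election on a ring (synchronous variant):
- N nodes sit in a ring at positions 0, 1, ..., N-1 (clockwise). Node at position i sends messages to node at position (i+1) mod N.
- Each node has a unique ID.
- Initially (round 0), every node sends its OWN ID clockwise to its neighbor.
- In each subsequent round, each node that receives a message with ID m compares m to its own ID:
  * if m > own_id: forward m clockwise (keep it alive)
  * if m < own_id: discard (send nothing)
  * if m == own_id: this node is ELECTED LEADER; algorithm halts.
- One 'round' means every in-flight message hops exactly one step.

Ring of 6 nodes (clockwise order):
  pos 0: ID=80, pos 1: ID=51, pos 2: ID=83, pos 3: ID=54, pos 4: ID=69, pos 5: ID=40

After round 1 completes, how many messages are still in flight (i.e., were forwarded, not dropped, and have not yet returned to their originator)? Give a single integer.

Answer: 3

Derivation:
Round 1: pos1(id51) recv 80: fwd; pos2(id83) recv 51: drop; pos3(id54) recv 83: fwd; pos4(id69) recv 54: drop; pos5(id40) recv 69: fwd; pos0(id80) recv 40: drop
After round 1: 3 messages still in flight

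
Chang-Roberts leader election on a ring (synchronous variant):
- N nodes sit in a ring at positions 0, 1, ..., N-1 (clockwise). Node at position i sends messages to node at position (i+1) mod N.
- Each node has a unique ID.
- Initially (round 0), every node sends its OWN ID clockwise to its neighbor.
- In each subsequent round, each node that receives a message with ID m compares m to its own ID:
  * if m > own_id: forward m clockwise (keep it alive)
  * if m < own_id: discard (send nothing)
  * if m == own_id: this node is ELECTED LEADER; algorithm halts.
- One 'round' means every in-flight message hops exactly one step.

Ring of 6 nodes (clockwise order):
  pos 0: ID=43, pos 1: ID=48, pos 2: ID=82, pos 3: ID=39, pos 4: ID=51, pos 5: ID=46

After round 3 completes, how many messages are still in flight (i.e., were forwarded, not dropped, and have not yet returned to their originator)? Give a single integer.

Round 1: pos1(id48) recv 43: drop; pos2(id82) recv 48: drop; pos3(id39) recv 82: fwd; pos4(id51) recv 39: drop; pos5(id46) recv 51: fwd; pos0(id43) recv 46: fwd
Round 2: pos4(id51) recv 82: fwd; pos0(id43) recv 51: fwd; pos1(id48) recv 46: drop
Round 3: pos5(id46) recv 82: fwd; pos1(id48) recv 51: fwd
After round 3: 2 messages still in flight

Answer: 2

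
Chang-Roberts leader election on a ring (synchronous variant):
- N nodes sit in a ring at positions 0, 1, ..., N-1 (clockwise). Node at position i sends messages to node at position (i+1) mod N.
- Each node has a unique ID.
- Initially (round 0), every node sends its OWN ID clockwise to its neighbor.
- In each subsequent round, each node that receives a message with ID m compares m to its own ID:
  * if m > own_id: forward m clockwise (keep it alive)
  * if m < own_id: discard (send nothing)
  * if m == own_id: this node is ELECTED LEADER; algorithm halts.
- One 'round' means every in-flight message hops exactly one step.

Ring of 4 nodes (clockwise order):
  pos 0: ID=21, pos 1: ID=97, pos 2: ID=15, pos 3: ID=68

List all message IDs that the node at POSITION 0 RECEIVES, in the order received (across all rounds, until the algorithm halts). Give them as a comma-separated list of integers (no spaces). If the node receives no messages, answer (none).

Round 1: pos1(id97) recv 21: drop; pos2(id15) recv 97: fwd; pos3(id68) recv 15: drop; pos0(id21) recv 68: fwd
Round 2: pos3(id68) recv 97: fwd; pos1(id97) recv 68: drop
Round 3: pos0(id21) recv 97: fwd
Round 4: pos1(id97) recv 97: ELECTED

Answer: 68,97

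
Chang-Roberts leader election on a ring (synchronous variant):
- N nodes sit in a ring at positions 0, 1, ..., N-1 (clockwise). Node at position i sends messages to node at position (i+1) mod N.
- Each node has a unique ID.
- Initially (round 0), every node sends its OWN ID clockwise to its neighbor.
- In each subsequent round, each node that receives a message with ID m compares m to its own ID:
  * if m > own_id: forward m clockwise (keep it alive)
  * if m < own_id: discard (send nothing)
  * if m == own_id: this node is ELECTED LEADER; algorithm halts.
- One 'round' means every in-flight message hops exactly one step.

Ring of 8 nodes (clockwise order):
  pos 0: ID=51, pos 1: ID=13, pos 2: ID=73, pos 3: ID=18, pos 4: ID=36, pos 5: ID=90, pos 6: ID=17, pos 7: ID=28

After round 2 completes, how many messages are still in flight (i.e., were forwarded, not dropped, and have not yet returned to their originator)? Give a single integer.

Round 1: pos1(id13) recv 51: fwd; pos2(id73) recv 13: drop; pos3(id18) recv 73: fwd; pos4(id36) recv 18: drop; pos5(id90) recv 36: drop; pos6(id17) recv 90: fwd; pos7(id28) recv 17: drop; pos0(id51) recv 28: drop
Round 2: pos2(id73) recv 51: drop; pos4(id36) recv 73: fwd; pos7(id28) recv 90: fwd
After round 2: 2 messages still in flight

Answer: 2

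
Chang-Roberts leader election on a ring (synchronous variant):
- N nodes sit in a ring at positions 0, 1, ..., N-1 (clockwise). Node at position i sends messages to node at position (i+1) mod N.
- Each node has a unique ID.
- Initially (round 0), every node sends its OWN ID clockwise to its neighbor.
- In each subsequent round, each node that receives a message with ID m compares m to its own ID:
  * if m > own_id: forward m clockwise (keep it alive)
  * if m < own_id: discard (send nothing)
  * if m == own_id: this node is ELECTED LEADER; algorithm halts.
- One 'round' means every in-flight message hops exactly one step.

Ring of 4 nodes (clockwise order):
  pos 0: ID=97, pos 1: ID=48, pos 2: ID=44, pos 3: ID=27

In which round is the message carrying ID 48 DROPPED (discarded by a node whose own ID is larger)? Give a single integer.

Answer: 3

Derivation:
Round 1: pos1(id48) recv 97: fwd; pos2(id44) recv 48: fwd; pos3(id27) recv 44: fwd; pos0(id97) recv 27: drop
Round 2: pos2(id44) recv 97: fwd; pos3(id27) recv 48: fwd; pos0(id97) recv 44: drop
Round 3: pos3(id27) recv 97: fwd; pos0(id97) recv 48: drop
Round 4: pos0(id97) recv 97: ELECTED
Message ID 48 originates at pos 1; dropped at pos 0 in round 3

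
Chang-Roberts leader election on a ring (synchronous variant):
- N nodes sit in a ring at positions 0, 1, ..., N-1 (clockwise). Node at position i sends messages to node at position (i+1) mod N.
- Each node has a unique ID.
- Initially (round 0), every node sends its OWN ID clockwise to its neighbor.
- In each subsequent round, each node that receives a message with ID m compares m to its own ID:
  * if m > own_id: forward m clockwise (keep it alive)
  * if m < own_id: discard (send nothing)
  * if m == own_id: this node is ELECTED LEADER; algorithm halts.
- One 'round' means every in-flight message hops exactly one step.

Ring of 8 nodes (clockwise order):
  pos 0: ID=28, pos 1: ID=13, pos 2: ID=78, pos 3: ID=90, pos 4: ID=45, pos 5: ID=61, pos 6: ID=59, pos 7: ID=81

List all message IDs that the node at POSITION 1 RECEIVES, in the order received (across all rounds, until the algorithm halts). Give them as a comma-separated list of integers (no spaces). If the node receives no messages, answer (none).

Answer: 28,81,90

Derivation:
Round 1: pos1(id13) recv 28: fwd; pos2(id78) recv 13: drop; pos3(id90) recv 78: drop; pos4(id45) recv 90: fwd; pos5(id61) recv 45: drop; pos6(id59) recv 61: fwd; pos7(id81) recv 59: drop; pos0(id28) recv 81: fwd
Round 2: pos2(id78) recv 28: drop; pos5(id61) recv 90: fwd; pos7(id81) recv 61: drop; pos1(id13) recv 81: fwd
Round 3: pos6(id59) recv 90: fwd; pos2(id78) recv 81: fwd
Round 4: pos7(id81) recv 90: fwd; pos3(id90) recv 81: drop
Round 5: pos0(id28) recv 90: fwd
Round 6: pos1(id13) recv 90: fwd
Round 7: pos2(id78) recv 90: fwd
Round 8: pos3(id90) recv 90: ELECTED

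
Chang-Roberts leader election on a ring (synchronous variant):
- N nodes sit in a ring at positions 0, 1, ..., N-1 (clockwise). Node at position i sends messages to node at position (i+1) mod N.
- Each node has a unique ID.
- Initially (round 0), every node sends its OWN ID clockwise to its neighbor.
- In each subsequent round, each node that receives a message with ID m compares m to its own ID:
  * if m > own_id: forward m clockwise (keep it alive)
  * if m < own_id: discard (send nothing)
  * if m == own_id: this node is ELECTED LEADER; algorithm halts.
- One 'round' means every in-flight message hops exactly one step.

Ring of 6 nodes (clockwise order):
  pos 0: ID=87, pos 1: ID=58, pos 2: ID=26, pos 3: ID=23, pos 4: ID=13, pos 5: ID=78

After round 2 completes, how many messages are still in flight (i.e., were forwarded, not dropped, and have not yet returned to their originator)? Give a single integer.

Round 1: pos1(id58) recv 87: fwd; pos2(id26) recv 58: fwd; pos3(id23) recv 26: fwd; pos4(id13) recv 23: fwd; pos5(id78) recv 13: drop; pos0(id87) recv 78: drop
Round 2: pos2(id26) recv 87: fwd; pos3(id23) recv 58: fwd; pos4(id13) recv 26: fwd; pos5(id78) recv 23: drop
After round 2: 3 messages still in flight

Answer: 3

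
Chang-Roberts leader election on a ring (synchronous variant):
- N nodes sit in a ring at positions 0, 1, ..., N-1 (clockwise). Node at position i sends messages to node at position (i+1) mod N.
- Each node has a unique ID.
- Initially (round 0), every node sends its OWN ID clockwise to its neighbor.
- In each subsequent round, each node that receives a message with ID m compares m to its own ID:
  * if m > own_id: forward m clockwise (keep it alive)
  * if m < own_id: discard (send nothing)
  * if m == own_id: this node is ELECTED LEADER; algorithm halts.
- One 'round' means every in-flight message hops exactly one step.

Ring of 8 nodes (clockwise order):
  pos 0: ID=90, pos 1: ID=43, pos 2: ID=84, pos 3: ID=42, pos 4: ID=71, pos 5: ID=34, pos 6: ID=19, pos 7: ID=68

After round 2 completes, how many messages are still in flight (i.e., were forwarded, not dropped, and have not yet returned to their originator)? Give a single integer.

Round 1: pos1(id43) recv 90: fwd; pos2(id84) recv 43: drop; pos3(id42) recv 84: fwd; pos4(id71) recv 42: drop; pos5(id34) recv 71: fwd; pos6(id19) recv 34: fwd; pos7(id68) recv 19: drop; pos0(id90) recv 68: drop
Round 2: pos2(id84) recv 90: fwd; pos4(id71) recv 84: fwd; pos6(id19) recv 71: fwd; pos7(id68) recv 34: drop
After round 2: 3 messages still in flight

Answer: 3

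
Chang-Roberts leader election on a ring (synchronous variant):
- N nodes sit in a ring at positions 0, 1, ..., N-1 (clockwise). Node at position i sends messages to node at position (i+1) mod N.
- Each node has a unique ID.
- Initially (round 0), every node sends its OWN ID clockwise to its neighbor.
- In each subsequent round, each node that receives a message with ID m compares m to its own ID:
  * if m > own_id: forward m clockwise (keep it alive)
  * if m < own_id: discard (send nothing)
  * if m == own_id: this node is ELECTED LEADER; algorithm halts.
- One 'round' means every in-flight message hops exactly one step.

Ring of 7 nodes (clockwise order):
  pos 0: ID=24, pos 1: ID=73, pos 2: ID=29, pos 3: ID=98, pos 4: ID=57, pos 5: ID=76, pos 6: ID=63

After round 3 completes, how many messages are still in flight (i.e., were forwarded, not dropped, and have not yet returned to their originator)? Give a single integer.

Round 1: pos1(id73) recv 24: drop; pos2(id29) recv 73: fwd; pos3(id98) recv 29: drop; pos4(id57) recv 98: fwd; pos5(id76) recv 57: drop; pos6(id63) recv 76: fwd; pos0(id24) recv 63: fwd
Round 2: pos3(id98) recv 73: drop; pos5(id76) recv 98: fwd; pos0(id24) recv 76: fwd; pos1(id73) recv 63: drop
Round 3: pos6(id63) recv 98: fwd; pos1(id73) recv 76: fwd
After round 3: 2 messages still in flight

Answer: 2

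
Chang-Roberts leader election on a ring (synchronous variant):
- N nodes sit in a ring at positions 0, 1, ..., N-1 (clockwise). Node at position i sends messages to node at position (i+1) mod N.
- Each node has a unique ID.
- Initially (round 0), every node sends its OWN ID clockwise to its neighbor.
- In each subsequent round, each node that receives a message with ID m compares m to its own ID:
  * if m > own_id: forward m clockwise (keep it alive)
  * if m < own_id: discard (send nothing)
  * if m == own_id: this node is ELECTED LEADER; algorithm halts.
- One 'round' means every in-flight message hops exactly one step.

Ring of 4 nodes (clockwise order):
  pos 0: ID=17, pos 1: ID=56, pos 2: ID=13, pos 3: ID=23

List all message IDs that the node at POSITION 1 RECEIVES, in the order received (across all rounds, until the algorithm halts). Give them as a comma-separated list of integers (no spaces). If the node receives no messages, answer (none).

Round 1: pos1(id56) recv 17: drop; pos2(id13) recv 56: fwd; pos3(id23) recv 13: drop; pos0(id17) recv 23: fwd
Round 2: pos3(id23) recv 56: fwd; pos1(id56) recv 23: drop
Round 3: pos0(id17) recv 56: fwd
Round 4: pos1(id56) recv 56: ELECTED

Answer: 17,23,56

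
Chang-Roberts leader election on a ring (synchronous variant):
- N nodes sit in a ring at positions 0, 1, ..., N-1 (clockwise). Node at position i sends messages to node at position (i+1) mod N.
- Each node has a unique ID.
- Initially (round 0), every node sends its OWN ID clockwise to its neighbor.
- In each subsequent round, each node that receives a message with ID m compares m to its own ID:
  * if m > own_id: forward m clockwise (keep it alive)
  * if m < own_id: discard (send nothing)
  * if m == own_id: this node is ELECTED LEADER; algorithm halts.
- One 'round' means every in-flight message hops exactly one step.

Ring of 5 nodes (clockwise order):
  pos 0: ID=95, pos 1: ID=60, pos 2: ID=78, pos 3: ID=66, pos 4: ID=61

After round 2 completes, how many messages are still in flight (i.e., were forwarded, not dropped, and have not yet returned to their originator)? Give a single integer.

Round 1: pos1(id60) recv 95: fwd; pos2(id78) recv 60: drop; pos3(id66) recv 78: fwd; pos4(id61) recv 66: fwd; pos0(id95) recv 61: drop
Round 2: pos2(id78) recv 95: fwd; pos4(id61) recv 78: fwd; pos0(id95) recv 66: drop
After round 2: 2 messages still in flight

Answer: 2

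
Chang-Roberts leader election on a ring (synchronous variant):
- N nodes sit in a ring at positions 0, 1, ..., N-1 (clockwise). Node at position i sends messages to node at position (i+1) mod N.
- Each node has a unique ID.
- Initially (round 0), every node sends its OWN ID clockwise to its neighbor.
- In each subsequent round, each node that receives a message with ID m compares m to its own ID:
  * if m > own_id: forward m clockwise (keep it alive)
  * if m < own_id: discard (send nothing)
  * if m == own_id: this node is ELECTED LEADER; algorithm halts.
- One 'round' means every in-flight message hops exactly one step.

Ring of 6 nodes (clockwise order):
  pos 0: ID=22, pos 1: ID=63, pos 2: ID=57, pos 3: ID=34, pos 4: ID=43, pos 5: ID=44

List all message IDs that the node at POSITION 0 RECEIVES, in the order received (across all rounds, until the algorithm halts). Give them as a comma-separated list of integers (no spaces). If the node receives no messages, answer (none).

Answer: 44,57,63

Derivation:
Round 1: pos1(id63) recv 22: drop; pos2(id57) recv 63: fwd; pos3(id34) recv 57: fwd; pos4(id43) recv 34: drop; pos5(id44) recv 43: drop; pos0(id22) recv 44: fwd
Round 2: pos3(id34) recv 63: fwd; pos4(id43) recv 57: fwd; pos1(id63) recv 44: drop
Round 3: pos4(id43) recv 63: fwd; pos5(id44) recv 57: fwd
Round 4: pos5(id44) recv 63: fwd; pos0(id22) recv 57: fwd
Round 5: pos0(id22) recv 63: fwd; pos1(id63) recv 57: drop
Round 6: pos1(id63) recv 63: ELECTED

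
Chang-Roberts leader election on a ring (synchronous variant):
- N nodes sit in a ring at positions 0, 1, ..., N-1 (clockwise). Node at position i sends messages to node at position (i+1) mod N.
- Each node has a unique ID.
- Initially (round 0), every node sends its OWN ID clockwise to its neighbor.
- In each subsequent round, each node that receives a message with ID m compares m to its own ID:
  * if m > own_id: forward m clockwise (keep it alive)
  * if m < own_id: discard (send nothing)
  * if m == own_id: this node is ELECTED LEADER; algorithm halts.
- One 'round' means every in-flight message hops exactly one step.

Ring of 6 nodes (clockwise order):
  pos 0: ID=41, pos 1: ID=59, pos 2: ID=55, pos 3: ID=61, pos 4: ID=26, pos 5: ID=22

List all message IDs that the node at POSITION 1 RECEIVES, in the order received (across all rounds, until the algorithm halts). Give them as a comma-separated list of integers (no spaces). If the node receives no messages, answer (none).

Round 1: pos1(id59) recv 41: drop; pos2(id55) recv 59: fwd; pos3(id61) recv 55: drop; pos4(id26) recv 61: fwd; pos5(id22) recv 26: fwd; pos0(id41) recv 22: drop
Round 2: pos3(id61) recv 59: drop; pos5(id22) recv 61: fwd; pos0(id41) recv 26: drop
Round 3: pos0(id41) recv 61: fwd
Round 4: pos1(id59) recv 61: fwd
Round 5: pos2(id55) recv 61: fwd
Round 6: pos3(id61) recv 61: ELECTED

Answer: 41,61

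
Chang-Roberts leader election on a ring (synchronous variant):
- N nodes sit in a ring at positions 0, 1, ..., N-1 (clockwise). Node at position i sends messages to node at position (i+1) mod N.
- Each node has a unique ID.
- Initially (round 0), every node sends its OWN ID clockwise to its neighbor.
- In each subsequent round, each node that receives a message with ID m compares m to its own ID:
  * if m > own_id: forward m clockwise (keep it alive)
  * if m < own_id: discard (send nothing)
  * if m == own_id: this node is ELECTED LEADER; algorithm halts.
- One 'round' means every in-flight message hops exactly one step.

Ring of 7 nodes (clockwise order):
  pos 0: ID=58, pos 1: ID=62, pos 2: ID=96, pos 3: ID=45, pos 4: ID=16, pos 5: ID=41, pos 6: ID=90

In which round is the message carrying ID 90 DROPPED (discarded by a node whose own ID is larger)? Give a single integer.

Round 1: pos1(id62) recv 58: drop; pos2(id96) recv 62: drop; pos3(id45) recv 96: fwd; pos4(id16) recv 45: fwd; pos5(id41) recv 16: drop; pos6(id90) recv 41: drop; pos0(id58) recv 90: fwd
Round 2: pos4(id16) recv 96: fwd; pos5(id41) recv 45: fwd; pos1(id62) recv 90: fwd
Round 3: pos5(id41) recv 96: fwd; pos6(id90) recv 45: drop; pos2(id96) recv 90: drop
Round 4: pos6(id90) recv 96: fwd
Round 5: pos0(id58) recv 96: fwd
Round 6: pos1(id62) recv 96: fwd
Round 7: pos2(id96) recv 96: ELECTED
Message ID 90 originates at pos 6; dropped at pos 2 in round 3

Answer: 3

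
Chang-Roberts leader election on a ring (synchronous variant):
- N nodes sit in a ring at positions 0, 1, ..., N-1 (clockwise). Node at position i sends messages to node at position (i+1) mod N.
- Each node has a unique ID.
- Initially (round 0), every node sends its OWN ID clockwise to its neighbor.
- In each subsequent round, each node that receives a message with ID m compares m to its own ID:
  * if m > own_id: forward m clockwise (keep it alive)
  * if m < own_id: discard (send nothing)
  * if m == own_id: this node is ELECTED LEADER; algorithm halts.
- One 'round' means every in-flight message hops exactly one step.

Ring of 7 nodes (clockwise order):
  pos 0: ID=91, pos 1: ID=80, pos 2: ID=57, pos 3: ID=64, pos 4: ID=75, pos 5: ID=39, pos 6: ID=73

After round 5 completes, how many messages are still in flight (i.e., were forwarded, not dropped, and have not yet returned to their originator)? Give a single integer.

Answer: 2

Derivation:
Round 1: pos1(id80) recv 91: fwd; pos2(id57) recv 80: fwd; pos3(id64) recv 57: drop; pos4(id75) recv 64: drop; pos5(id39) recv 75: fwd; pos6(id73) recv 39: drop; pos0(id91) recv 73: drop
Round 2: pos2(id57) recv 91: fwd; pos3(id64) recv 80: fwd; pos6(id73) recv 75: fwd
Round 3: pos3(id64) recv 91: fwd; pos4(id75) recv 80: fwd; pos0(id91) recv 75: drop
Round 4: pos4(id75) recv 91: fwd; pos5(id39) recv 80: fwd
Round 5: pos5(id39) recv 91: fwd; pos6(id73) recv 80: fwd
After round 5: 2 messages still in flight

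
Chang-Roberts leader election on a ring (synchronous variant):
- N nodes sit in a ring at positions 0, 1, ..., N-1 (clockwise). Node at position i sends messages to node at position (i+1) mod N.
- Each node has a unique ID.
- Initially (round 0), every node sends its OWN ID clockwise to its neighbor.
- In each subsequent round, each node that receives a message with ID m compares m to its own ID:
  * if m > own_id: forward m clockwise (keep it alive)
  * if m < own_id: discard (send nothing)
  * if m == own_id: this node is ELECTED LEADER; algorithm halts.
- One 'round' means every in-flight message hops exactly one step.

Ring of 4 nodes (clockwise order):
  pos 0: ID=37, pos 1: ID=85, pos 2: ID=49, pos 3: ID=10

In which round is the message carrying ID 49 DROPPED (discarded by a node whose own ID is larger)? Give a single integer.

Round 1: pos1(id85) recv 37: drop; pos2(id49) recv 85: fwd; pos3(id10) recv 49: fwd; pos0(id37) recv 10: drop
Round 2: pos3(id10) recv 85: fwd; pos0(id37) recv 49: fwd
Round 3: pos0(id37) recv 85: fwd; pos1(id85) recv 49: drop
Round 4: pos1(id85) recv 85: ELECTED
Message ID 49 originates at pos 2; dropped at pos 1 in round 3

Answer: 3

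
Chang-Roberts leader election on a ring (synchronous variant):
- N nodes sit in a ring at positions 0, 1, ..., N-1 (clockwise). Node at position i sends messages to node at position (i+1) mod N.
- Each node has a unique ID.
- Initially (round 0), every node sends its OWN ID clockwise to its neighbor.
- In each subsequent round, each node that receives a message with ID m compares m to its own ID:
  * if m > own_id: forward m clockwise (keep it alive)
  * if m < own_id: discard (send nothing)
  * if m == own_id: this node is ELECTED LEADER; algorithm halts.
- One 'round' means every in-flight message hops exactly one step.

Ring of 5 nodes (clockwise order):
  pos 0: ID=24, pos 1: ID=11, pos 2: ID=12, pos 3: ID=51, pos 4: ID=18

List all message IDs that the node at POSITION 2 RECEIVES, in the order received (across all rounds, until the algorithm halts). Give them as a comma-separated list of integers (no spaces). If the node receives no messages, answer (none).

Answer: 11,24,51

Derivation:
Round 1: pos1(id11) recv 24: fwd; pos2(id12) recv 11: drop; pos3(id51) recv 12: drop; pos4(id18) recv 51: fwd; pos0(id24) recv 18: drop
Round 2: pos2(id12) recv 24: fwd; pos0(id24) recv 51: fwd
Round 3: pos3(id51) recv 24: drop; pos1(id11) recv 51: fwd
Round 4: pos2(id12) recv 51: fwd
Round 5: pos3(id51) recv 51: ELECTED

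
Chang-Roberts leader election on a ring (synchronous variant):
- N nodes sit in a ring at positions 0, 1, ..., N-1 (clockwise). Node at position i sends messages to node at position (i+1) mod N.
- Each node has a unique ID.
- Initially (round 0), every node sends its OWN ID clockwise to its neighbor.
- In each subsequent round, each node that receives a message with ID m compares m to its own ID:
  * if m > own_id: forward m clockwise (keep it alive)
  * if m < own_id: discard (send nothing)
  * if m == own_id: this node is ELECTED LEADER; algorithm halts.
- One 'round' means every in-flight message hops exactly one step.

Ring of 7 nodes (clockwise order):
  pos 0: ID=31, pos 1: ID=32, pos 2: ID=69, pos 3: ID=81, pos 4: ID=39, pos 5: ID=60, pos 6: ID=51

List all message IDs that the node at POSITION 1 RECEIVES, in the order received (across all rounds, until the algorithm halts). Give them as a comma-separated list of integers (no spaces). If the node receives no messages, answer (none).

Round 1: pos1(id32) recv 31: drop; pos2(id69) recv 32: drop; pos3(id81) recv 69: drop; pos4(id39) recv 81: fwd; pos5(id60) recv 39: drop; pos6(id51) recv 60: fwd; pos0(id31) recv 51: fwd
Round 2: pos5(id60) recv 81: fwd; pos0(id31) recv 60: fwd; pos1(id32) recv 51: fwd
Round 3: pos6(id51) recv 81: fwd; pos1(id32) recv 60: fwd; pos2(id69) recv 51: drop
Round 4: pos0(id31) recv 81: fwd; pos2(id69) recv 60: drop
Round 5: pos1(id32) recv 81: fwd
Round 6: pos2(id69) recv 81: fwd
Round 7: pos3(id81) recv 81: ELECTED

Answer: 31,51,60,81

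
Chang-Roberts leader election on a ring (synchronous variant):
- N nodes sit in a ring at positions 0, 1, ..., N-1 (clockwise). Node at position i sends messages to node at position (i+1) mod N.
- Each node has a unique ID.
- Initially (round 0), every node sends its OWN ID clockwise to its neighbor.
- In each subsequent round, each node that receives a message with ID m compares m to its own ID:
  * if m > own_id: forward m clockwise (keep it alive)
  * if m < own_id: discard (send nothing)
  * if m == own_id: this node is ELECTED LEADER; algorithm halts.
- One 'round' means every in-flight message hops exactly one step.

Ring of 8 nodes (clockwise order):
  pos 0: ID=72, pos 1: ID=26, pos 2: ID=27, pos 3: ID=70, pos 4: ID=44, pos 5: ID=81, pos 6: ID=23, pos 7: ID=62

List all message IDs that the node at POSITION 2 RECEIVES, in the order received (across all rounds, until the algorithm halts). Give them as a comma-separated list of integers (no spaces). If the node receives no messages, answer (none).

Round 1: pos1(id26) recv 72: fwd; pos2(id27) recv 26: drop; pos3(id70) recv 27: drop; pos4(id44) recv 70: fwd; pos5(id81) recv 44: drop; pos6(id23) recv 81: fwd; pos7(id62) recv 23: drop; pos0(id72) recv 62: drop
Round 2: pos2(id27) recv 72: fwd; pos5(id81) recv 70: drop; pos7(id62) recv 81: fwd
Round 3: pos3(id70) recv 72: fwd; pos0(id72) recv 81: fwd
Round 4: pos4(id44) recv 72: fwd; pos1(id26) recv 81: fwd
Round 5: pos5(id81) recv 72: drop; pos2(id27) recv 81: fwd
Round 6: pos3(id70) recv 81: fwd
Round 7: pos4(id44) recv 81: fwd
Round 8: pos5(id81) recv 81: ELECTED

Answer: 26,72,81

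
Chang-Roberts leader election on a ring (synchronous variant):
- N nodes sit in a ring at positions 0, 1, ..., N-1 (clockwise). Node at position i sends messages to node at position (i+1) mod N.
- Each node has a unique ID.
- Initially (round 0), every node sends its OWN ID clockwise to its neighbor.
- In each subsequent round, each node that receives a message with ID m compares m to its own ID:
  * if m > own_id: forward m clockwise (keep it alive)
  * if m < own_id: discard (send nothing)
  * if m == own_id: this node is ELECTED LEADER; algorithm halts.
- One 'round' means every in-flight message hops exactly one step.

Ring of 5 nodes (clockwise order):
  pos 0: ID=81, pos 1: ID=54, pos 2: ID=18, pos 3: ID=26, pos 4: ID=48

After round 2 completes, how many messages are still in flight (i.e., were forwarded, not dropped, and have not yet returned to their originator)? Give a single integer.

Answer: 2

Derivation:
Round 1: pos1(id54) recv 81: fwd; pos2(id18) recv 54: fwd; pos3(id26) recv 18: drop; pos4(id48) recv 26: drop; pos0(id81) recv 48: drop
Round 2: pos2(id18) recv 81: fwd; pos3(id26) recv 54: fwd
After round 2: 2 messages still in flight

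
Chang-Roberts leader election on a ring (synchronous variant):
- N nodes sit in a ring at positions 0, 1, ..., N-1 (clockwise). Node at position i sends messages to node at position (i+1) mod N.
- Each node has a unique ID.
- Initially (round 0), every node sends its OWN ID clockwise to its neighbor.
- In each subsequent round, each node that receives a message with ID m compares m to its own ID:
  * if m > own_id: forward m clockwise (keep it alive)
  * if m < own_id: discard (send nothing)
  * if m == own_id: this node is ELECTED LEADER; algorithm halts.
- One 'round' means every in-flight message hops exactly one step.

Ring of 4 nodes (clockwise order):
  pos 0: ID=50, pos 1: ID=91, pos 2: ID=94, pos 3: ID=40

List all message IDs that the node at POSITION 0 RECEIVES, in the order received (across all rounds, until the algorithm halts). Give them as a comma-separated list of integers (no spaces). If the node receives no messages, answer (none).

Answer: 40,94

Derivation:
Round 1: pos1(id91) recv 50: drop; pos2(id94) recv 91: drop; pos3(id40) recv 94: fwd; pos0(id50) recv 40: drop
Round 2: pos0(id50) recv 94: fwd
Round 3: pos1(id91) recv 94: fwd
Round 4: pos2(id94) recv 94: ELECTED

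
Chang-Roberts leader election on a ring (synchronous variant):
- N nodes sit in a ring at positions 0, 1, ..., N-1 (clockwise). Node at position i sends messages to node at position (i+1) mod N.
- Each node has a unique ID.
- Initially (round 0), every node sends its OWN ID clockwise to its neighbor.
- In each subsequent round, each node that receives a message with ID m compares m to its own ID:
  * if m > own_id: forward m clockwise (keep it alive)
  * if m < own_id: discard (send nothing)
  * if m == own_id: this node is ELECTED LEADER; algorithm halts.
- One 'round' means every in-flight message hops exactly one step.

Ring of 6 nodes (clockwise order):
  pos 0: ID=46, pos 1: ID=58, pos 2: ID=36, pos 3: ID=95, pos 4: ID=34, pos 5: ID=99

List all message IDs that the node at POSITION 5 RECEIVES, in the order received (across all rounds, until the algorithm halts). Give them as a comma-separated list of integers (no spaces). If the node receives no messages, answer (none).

Round 1: pos1(id58) recv 46: drop; pos2(id36) recv 58: fwd; pos3(id95) recv 36: drop; pos4(id34) recv 95: fwd; pos5(id99) recv 34: drop; pos0(id46) recv 99: fwd
Round 2: pos3(id95) recv 58: drop; pos5(id99) recv 95: drop; pos1(id58) recv 99: fwd
Round 3: pos2(id36) recv 99: fwd
Round 4: pos3(id95) recv 99: fwd
Round 5: pos4(id34) recv 99: fwd
Round 6: pos5(id99) recv 99: ELECTED

Answer: 34,95,99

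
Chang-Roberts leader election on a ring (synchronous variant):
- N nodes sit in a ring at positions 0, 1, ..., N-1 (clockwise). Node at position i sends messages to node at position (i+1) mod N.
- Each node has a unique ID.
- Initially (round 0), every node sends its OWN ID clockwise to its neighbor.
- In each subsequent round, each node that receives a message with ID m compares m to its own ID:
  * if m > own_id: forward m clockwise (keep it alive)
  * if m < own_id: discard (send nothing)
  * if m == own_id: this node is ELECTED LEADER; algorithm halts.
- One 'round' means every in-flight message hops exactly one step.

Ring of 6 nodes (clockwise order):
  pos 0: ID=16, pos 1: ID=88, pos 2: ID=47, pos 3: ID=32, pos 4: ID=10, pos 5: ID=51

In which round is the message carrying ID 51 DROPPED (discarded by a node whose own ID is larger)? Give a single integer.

Answer: 2

Derivation:
Round 1: pos1(id88) recv 16: drop; pos2(id47) recv 88: fwd; pos3(id32) recv 47: fwd; pos4(id10) recv 32: fwd; pos5(id51) recv 10: drop; pos0(id16) recv 51: fwd
Round 2: pos3(id32) recv 88: fwd; pos4(id10) recv 47: fwd; pos5(id51) recv 32: drop; pos1(id88) recv 51: drop
Round 3: pos4(id10) recv 88: fwd; pos5(id51) recv 47: drop
Round 4: pos5(id51) recv 88: fwd
Round 5: pos0(id16) recv 88: fwd
Round 6: pos1(id88) recv 88: ELECTED
Message ID 51 originates at pos 5; dropped at pos 1 in round 2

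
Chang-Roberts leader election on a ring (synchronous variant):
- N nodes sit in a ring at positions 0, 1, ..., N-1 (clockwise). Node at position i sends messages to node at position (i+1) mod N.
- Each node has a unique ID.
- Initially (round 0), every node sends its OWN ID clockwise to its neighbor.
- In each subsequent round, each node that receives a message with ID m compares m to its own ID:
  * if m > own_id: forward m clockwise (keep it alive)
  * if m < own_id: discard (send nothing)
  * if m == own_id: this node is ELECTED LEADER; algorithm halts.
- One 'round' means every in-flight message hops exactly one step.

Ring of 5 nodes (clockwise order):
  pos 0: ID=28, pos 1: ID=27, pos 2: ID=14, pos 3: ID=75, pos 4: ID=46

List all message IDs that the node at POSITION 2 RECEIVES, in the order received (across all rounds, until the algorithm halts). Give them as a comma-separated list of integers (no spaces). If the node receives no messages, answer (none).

Answer: 27,28,46,75

Derivation:
Round 1: pos1(id27) recv 28: fwd; pos2(id14) recv 27: fwd; pos3(id75) recv 14: drop; pos4(id46) recv 75: fwd; pos0(id28) recv 46: fwd
Round 2: pos2(id14) recv 28: fwd; pos3(id75) recv 27: drop; pos0(id28) recv 75: fwd; pos1(id27) recv 46: fwd
Round 3: pos3(id75) recv 28: drop; pos1(id27) recv 75: fwd; pos2(id14) recv 46: fwd
Round 4: pos2(id14) recv 75: fwd; pos3(id75) recv 46: drop
Round 5: pos3(id75) recv 75: ELECTED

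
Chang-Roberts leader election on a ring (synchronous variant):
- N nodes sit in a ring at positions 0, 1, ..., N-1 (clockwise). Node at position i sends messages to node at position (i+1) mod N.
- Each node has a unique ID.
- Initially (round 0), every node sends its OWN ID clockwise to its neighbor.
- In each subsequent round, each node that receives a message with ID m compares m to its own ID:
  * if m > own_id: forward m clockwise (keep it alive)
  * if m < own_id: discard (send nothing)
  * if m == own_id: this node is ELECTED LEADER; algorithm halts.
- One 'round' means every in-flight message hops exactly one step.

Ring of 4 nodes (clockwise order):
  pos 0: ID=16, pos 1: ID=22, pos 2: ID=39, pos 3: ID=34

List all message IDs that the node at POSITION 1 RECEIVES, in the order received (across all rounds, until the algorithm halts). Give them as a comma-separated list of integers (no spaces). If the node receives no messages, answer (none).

Round 1: pos1(id22) recv 16: drop; pos2(id39) recv 22: drop; pos3(id34) recv 39: fwd; pos0(id16) recv 34: fwd
Round 2: pos0(id16) recv 39: fwd; pos1(id22) recv 34: fwd
Round 3: pos1(id22) recv 39: fwd; pos2(id39) recv 34: drop
Round 4: pos2(id39) recv 39: ELECTED

Answer: 16,34,39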